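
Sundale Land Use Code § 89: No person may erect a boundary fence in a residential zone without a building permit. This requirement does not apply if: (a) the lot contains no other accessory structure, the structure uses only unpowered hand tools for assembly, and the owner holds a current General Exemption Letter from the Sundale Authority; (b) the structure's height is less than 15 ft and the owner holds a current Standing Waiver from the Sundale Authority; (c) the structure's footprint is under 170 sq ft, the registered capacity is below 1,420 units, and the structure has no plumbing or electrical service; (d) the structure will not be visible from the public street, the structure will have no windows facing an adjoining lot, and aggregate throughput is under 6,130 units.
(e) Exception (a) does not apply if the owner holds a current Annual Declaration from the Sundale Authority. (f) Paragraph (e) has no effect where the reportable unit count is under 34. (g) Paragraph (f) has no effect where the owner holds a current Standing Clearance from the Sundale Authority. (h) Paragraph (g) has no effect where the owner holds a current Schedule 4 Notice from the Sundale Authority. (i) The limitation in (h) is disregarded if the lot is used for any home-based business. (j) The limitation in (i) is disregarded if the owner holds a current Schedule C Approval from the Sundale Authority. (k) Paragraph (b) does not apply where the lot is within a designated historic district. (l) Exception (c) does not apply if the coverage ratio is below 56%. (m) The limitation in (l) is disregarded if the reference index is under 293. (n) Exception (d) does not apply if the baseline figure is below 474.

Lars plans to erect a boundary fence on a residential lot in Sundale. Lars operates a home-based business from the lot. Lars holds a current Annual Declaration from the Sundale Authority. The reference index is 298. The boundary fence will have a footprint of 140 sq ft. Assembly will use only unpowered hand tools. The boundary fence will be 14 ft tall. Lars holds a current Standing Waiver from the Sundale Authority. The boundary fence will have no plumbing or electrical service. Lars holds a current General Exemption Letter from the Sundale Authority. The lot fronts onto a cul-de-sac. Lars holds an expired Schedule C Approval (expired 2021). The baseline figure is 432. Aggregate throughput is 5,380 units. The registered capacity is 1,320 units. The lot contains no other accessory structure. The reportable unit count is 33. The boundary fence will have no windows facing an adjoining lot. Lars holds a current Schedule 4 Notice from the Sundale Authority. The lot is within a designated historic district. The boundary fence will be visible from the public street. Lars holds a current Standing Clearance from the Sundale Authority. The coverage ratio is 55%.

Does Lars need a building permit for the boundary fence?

Yes — Lars must obtain a building permit.

Exception (a): the lot has no other accessory structure; assembly uses only hand tools; a current General Exemption Letter is held — every condition holds. Turning to paragraphs (e)–(j): (e) operates against (a): a current Annual Declaration is held. (f) operates (the reportable unit count is 33, under the 34 limit), but is set aside by (g): (g) operates — a current Standing Clearance is held. (h) would limit (g) — a current Schedule 4 Notice is held — but (i) sets (h) aside: (i) operates against (h): a home-based business operates on the lot. (j), which would lift (i), is inapplicable — no current Schedule C Approval is held. Exception (a) does not apply.
Exception (b) is satisfied on its face — the structure's height is 14 ft, less than the 15 ft limit; a current Standing Waiver is held. However, paragraph (k) must be considered: (k) applies — the lot is in a historic district. So (b) is unavailable.
Exception (c) is satisfied on its face — the structure's footprint is 140 sq ft, under the 170 sq ft limit; the registered capacity is 1,320 units, below the 1,420 units limit; there is no plumbing or electrical service. However, paragraphs (l)–(m) must be considered: (l) operates against (c): the coverage ratio is 55%, below the 56% limit. (m), which would lift (l), is not triggered — the reference index is 298, not under 293. So (c) is unavailable.
Exception (d) does not apply: the structure will be visible from the street.
None of the exceptions is available; § 89 applies in full.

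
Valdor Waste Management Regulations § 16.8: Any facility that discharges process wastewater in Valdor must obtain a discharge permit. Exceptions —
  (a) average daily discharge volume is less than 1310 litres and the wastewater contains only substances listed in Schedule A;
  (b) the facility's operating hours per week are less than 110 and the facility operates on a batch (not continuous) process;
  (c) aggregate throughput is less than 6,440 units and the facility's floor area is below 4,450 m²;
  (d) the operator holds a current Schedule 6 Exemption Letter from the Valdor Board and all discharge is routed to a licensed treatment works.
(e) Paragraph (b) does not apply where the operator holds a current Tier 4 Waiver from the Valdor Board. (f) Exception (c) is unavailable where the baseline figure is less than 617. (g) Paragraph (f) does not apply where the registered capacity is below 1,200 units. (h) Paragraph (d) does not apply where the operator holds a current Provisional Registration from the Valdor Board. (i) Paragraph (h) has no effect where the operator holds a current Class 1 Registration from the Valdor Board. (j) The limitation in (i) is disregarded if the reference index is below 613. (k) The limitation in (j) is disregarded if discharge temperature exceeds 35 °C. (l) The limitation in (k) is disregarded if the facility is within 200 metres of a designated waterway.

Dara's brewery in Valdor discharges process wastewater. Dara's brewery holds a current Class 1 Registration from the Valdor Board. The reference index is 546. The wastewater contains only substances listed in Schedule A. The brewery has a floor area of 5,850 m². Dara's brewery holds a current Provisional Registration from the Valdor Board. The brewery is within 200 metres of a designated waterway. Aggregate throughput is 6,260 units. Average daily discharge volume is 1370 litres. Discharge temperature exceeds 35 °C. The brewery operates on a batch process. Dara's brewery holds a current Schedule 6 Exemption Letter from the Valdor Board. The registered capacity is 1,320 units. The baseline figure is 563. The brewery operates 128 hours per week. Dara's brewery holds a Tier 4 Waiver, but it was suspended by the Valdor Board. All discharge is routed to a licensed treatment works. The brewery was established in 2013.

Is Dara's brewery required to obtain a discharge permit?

Exception (a) fails — average daily discharge volume is 1370 litres, not less than 1310 litres.
Exception (b) requires that the facility's operating hours per week are less than 110; but the facility's operating hours per week are 128, not less than 110, so (b) is unavailable.
Exception (c) does not apply: the facility's floor area is 5,850 m², not below 4,450 m².
Exception (d) is satisfied on its face — a current Schedule 6 Exemption Letter is held; discharge is routed to a licensed treatment works. Turning to paragraphs (h)–(l): (h) operates against (d): a current Provisional Registration is held. (i) would limit (h) — a current Class 1 Registration is held — but (j) sets (i) aside: (j) operates against (i): the reference index is 546, below the 613 limit. (k) applies (discharge temperature exceeds 35 °C), but is set aside by (l): (l) operates — the brewery is within 200 m of a designated waterway. Exception (d) does not apply.
None of the exceptions is available; § 16.8 applies in full.

Yes — Dara's brewery must obtain a discharge permit.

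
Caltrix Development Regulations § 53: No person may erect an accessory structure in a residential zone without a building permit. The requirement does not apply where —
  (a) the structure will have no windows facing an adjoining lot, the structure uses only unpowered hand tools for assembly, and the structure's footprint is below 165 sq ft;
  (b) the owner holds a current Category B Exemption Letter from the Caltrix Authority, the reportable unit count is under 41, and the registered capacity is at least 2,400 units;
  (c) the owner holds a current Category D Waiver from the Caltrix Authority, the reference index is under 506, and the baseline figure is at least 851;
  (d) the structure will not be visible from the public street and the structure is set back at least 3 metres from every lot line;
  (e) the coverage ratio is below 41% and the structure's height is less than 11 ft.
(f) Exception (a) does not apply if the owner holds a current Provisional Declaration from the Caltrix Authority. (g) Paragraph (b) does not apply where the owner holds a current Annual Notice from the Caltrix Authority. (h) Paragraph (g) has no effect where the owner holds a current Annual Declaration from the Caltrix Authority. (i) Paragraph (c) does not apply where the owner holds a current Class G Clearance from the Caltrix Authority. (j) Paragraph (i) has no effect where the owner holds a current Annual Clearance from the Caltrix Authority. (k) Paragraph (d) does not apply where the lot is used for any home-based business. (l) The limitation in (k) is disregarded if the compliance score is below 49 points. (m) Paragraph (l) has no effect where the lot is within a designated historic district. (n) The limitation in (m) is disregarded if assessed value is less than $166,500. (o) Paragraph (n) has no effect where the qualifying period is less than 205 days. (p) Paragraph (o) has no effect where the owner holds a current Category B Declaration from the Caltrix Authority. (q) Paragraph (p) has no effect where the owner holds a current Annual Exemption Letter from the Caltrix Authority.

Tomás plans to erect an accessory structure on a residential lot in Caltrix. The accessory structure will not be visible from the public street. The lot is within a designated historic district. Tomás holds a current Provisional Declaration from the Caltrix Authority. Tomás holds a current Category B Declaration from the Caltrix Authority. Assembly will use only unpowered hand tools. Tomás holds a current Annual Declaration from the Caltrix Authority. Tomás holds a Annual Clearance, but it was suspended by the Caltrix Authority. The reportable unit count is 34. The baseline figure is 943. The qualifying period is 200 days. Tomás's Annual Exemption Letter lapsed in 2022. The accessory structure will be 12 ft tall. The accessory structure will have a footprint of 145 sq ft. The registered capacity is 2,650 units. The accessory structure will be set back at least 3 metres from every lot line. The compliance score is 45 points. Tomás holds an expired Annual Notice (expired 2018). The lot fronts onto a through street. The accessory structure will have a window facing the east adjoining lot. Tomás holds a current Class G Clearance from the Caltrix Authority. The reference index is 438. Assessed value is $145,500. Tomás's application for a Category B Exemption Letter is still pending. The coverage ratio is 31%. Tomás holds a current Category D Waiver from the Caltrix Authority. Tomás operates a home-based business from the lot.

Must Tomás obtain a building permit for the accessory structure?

Exception (a) fails — a window faces an adjoining lot.
Exception (b) requires that the owner holds a current Category B Exemption Letter from the Caltrix Authority; but there is no Category B Exemption Letter in force, so (b) is unavailable.
Exception (c): a current Category D Waiver is held; the reference index is 438, under the 506 limit; the baseline figure is 943, meeting the 851 threshold — every condition holds. However, paragraphs (i)–(j) must be considered: (i) is engaged — a current Class G Clearance is held. (j) is not engaged (the Annual Clearance is not current), so (i) stands. Exception (c) does not apply.
Exception (d) is satisfied on its face — the structure will not be visible from the street; the setback is at least 3 m on every side. Under paragraphs (k)–(q): (k) would limit (d) — a home-based business operates on the lot — but (l) sets (k) aside: (l) is engaged — the compliance score is 45 points, below the 49 points limit. (m) operates (the lot is in a historic district), but is displaced by (n): (n) operates against (m): assessed value is $145,500, less than the $166,500 limit. (o) would limit (n) — the qualifying period is 200 days, less than the 205 days limit — but (p) sets (o) aside: (p) is triggered — a current Category B Declaration is held. (q) does not operate here (no current Annual Exemption Letter is held), so (p) stands. Exception (d) stands.
Exception (e) fails — the structure's height is 12 ft, not less than 11 ft.

No — exception (d) applies; Tomás does not need a building permit.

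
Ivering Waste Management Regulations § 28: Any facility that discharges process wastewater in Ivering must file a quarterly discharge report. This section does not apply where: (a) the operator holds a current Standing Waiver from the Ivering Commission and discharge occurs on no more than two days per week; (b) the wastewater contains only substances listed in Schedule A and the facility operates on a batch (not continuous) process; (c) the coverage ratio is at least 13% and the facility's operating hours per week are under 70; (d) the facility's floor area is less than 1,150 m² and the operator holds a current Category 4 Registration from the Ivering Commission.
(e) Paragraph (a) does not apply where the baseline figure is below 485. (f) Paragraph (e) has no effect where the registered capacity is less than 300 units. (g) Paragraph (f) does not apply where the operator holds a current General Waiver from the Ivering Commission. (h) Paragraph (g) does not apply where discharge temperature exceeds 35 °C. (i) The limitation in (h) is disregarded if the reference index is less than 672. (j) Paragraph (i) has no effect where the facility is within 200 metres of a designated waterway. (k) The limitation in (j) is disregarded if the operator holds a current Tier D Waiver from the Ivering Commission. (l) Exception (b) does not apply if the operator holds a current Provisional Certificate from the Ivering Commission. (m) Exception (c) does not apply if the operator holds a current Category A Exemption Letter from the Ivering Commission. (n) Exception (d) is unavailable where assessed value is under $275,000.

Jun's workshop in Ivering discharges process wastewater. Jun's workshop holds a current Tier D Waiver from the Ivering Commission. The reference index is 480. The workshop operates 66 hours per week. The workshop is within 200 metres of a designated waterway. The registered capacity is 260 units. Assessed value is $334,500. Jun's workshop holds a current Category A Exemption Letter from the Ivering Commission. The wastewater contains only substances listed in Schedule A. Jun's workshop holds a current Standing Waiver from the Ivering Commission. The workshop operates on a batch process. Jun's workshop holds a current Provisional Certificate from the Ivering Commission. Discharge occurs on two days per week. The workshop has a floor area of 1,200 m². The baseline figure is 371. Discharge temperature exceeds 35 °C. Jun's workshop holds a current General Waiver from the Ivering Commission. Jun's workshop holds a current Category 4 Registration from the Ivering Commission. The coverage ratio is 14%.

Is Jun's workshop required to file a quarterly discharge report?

Yes — Jun's workshop must file a quarterly discharge report.

Exception (a)'s conditions are all satisfied: a current Standing Waiver is held; discharge occurs on no more than two days per week. Turning to paragraphs (e)–(k): (e) operates against (a): the baseline figure is 371, below the 485 limit. (f) would limit (e) — the registered capacity is 260 units, less than the 300 units limit — but (g) sets (f) aside: (g) operates — a current General Waiver is held. (h) would limit (g) — discharge temperature exceeds 35 °C — but (i) sets (h) aside: (i) operates against (h): the reference index is 480, less than the 672 limit. (j) is engaged (the workshop is within 200 m of a designated waterway), but is itself disapplied by (k): (k) operates against (j): a current Tier D Waiver is held. So (a) is unavailable.
Exception (b) is satisfied on its face — the wastewater is Schedule-A-only; the facility operates on a batch process. But applying paragraph (l): (l) is triggered — a current Provisional Certificate is held. Exception (b) does not apply.
Exception (c)'s conditions are all satisfied: the coverage ratio is 14%, meeting the 13% threshold; the facility's operating hours per week are 66, under the 70 limit. Turning to paragraph (m): (m) operates against (c): a current Category A Exemption Letter is held. So (c) is unavailable.
Exception (d) does not apply: the facility's floor area is 1,200 m², not less than 1,150 m².
None of the exceptions is available; § 28 applies in full.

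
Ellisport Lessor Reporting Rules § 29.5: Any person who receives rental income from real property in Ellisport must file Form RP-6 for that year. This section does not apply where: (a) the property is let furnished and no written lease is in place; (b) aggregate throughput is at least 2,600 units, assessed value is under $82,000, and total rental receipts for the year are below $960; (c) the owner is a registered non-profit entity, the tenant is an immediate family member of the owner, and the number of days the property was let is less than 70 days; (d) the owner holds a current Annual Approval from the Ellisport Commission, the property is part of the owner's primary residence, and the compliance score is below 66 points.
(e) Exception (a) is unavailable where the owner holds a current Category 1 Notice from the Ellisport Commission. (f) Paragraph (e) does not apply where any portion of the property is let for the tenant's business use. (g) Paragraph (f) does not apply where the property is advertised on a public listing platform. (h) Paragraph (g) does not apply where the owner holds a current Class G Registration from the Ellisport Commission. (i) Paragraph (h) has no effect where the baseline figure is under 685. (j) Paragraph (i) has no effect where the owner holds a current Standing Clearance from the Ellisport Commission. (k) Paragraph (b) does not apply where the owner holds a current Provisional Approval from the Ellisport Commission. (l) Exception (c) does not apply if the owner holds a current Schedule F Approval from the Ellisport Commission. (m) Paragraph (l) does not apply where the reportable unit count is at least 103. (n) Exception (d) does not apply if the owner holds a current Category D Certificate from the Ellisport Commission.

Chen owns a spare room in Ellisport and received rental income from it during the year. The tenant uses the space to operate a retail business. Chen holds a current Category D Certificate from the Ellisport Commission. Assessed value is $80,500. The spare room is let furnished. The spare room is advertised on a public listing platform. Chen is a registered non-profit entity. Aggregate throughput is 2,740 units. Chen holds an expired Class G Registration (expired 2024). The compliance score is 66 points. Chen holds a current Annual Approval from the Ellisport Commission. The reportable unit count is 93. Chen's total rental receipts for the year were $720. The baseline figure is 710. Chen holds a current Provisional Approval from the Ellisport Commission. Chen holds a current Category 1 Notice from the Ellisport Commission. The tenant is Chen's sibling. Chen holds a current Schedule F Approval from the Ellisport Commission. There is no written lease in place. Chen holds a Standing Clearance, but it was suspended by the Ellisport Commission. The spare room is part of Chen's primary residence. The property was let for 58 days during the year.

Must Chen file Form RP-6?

Exception (a)'s conditions are all satisfied: the property is let furnished; there is no written lease. But: (e) is triggered — a current Category 1 Notice is held. (f) is triggered (the space is let for business use), but yields to (g): (g) operates against (f): the property is publicly advertised. (h) is not engaged (the Class G Registration is not current), so (g) stands. (a) is therefore removed.
Exception (b)'s conditions are all satisfied: aggregate throughput is 2,740 units, meeting the 2,600 units threshold; assessed value is $80,500, under the $82,000 limit; total rental receipts for the year are $720, below the $960 limit. But: (k) operates against (b): a current Provisional Approval is held. Exception (b) does not apply.
Exception (c)'s conditions are all satisfied: Chen is a registered non-profit; the tenant is an immediate family member; the number of days the property was let is 58 days, less than the 70 days limit. But applying paragraphs (l)–(m): (l) operates against (c): a current Schedule F Approval is held. (m), which would lift (l), is not triggered — the reportable unit count is 93, short of 103. Exception (c) does not apply.
Exception (d) requires that the compliance score is below 66 points; but the compliance score is 66 points, not below 66 points, so (d) is unavailable.
Every exception is unavailable, so the rule governs.

Yes — Chen must file Form RP-6.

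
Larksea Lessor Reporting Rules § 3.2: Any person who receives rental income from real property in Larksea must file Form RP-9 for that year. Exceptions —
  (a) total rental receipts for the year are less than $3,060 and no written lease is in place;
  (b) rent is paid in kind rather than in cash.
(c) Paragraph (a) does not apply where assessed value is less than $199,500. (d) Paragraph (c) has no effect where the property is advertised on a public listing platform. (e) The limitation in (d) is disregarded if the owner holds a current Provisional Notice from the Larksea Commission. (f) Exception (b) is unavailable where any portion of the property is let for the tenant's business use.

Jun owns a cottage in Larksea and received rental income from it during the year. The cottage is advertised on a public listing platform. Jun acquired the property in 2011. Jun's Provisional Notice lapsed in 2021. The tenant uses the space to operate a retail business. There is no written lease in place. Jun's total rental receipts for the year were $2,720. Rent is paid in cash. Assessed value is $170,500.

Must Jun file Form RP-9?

Exception (a): total rental receipts for the year are $2,720, less than the $3,060 limit; there is no written lease — every condition holds. Applying paragraphs (c)–(e): (c) would limit (a) — assessed value is $170,500, less than the $199,500 limit — but (d) sets (c) aside: (d) operates against (c): the property is publicly advertised. (e), which would lift (d), is inapplicable — the Provisional Notice is not current. (a) remains available.
Exception (b) requires that rent is paid in kind rather than in cash; but rent is paid in cash, so (b) is unavailable.

No — exception (a) applies; Jun is not required to file Form RP-9.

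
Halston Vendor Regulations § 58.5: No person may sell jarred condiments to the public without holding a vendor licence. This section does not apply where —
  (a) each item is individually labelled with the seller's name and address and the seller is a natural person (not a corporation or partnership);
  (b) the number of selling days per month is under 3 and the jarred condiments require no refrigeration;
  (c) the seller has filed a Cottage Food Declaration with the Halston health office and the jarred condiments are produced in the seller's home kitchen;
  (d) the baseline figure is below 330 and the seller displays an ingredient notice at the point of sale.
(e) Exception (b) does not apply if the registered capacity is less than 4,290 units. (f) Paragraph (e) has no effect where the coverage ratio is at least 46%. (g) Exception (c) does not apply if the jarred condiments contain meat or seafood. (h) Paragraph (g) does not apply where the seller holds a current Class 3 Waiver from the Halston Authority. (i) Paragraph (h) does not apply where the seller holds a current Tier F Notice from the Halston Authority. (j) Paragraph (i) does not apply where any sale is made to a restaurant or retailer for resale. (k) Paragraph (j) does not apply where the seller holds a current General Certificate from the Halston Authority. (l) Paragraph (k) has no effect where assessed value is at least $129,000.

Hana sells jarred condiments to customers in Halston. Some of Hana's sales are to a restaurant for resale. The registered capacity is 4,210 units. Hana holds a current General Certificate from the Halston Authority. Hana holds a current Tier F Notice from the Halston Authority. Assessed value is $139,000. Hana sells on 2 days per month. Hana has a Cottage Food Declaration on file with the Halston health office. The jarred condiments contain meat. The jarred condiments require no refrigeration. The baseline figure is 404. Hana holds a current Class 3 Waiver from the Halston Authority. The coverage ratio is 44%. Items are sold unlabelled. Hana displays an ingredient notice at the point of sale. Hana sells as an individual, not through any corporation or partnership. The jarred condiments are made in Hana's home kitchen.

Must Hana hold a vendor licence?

Exception (a) fails — items are sold unlabelled.
All of (b)'s requirements are met (the number of selling days per month is 2, under the 3 limit; the jarred condiments are shelf-stable). However, paragraphs (e)–(f) must be considered: (e) applies — the registered capacity is 4,210 units, less than the 4,290 units limit. (f) does not operate here (the coverage ratio is 44%, short of 46%), so (e) stands. Exception (b) does not apply.
All of (c)'s requirements are met (a Cottage Food Declaration is on file; the jarred condiments are home-kitchen produced). As to paragraphs (g)–(l): (g) would limit (c) — the jarred condiments contain meat — but (h) sets (g) aside: (h) operates against (g): a current Class 3 Waiver is held. (i) would limit (h) — a current Tier F Notice is held — but (j) sets (i) aside: (j) operates — some sales are to a restaurant for resale. (k) would limit (j) — a current General Certificate is held — but (l) sets (k) aside: (l) is engaged — assessed value is $139,000, meeting the $129,000 threshold. (c) remains available.
Exception (d) does not apply: the baseline figure is 404, not below 330.

No — exception (c) applies; Hana is not required to hold a vendor licence.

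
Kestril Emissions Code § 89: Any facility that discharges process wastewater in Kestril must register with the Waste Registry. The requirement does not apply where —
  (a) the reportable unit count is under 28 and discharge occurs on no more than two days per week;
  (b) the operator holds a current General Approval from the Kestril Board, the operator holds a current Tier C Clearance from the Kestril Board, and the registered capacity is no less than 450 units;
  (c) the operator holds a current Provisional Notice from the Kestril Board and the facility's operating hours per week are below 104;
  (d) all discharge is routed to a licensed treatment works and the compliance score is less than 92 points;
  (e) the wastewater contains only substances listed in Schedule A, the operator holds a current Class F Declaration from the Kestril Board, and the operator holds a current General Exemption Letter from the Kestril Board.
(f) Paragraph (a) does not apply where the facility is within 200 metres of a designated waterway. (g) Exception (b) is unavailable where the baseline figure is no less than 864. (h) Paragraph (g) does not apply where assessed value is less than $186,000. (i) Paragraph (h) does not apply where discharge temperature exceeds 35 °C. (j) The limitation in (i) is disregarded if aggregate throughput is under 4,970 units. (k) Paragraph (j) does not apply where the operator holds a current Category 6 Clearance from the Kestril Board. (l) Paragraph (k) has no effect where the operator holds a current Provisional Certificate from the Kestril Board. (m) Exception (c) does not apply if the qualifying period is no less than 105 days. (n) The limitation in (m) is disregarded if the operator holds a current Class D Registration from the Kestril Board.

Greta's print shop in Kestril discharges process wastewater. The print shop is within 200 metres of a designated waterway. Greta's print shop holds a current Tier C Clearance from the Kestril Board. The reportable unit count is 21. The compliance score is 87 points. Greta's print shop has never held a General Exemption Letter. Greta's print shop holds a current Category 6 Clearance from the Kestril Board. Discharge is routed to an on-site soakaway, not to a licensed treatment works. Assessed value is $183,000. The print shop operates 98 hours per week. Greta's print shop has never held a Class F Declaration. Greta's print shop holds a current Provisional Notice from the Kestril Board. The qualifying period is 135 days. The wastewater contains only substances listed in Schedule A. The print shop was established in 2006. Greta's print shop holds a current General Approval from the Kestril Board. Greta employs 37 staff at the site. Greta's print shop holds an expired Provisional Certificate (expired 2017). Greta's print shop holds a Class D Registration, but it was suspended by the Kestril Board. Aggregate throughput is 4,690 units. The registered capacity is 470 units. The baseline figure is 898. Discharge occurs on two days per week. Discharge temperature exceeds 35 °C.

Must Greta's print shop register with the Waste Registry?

Yes — Greta's print shop must register with the Waste Registry.

Exception (a): the reportable unit count is 21, under the 28 limit; discharge occurs on no more than two days per week — every condition holds. But: (f) operates against (a): the print shop is within 200 m of a designated waterway. So (a) is unavailable.
All of (b)'s requirements are met (a current General Approval is held; a current Tier C Clearance is held; the registered capacity is 470 units, meeting the 450 units threshold). But: (g) operates against (b): the baseline figure is 898, meeting the 864 threshold. (h) would limit (g) — assessed value is $183,000, less than the $186,000 limit — but (i) sets (h) aside: (i) operates against (h): discharge temperature exceeds 35 °C. (j) would limit (i) — aggregate throughput is 4,690 units, under the 4,970 units limit — but (k) sets (j) aside: (k) applies — a current Category 6 Clearance is held. (l), which would lift (k), is not engaged — the Provisional Certificate is not current. Exception (b) does not apply.
Exception (c) is satisfied on its face — a current Provisional Notice is held; the facility's operating hours per week are 98, below the 104 limit. Turning to paragraphs (m)–(n): (m) operates — the qualifying period is 135 days, meeting the 105 days threshold. (n), which would lift (m), is not engaged — the Class D Registration is not current. (c) is therefore removed.
Exception (d) does not apply: discharge is not routed to a licensed treatment works.
Exception (e) fails — no current Class F Declaration is held.
No exception applies. The general rule governs.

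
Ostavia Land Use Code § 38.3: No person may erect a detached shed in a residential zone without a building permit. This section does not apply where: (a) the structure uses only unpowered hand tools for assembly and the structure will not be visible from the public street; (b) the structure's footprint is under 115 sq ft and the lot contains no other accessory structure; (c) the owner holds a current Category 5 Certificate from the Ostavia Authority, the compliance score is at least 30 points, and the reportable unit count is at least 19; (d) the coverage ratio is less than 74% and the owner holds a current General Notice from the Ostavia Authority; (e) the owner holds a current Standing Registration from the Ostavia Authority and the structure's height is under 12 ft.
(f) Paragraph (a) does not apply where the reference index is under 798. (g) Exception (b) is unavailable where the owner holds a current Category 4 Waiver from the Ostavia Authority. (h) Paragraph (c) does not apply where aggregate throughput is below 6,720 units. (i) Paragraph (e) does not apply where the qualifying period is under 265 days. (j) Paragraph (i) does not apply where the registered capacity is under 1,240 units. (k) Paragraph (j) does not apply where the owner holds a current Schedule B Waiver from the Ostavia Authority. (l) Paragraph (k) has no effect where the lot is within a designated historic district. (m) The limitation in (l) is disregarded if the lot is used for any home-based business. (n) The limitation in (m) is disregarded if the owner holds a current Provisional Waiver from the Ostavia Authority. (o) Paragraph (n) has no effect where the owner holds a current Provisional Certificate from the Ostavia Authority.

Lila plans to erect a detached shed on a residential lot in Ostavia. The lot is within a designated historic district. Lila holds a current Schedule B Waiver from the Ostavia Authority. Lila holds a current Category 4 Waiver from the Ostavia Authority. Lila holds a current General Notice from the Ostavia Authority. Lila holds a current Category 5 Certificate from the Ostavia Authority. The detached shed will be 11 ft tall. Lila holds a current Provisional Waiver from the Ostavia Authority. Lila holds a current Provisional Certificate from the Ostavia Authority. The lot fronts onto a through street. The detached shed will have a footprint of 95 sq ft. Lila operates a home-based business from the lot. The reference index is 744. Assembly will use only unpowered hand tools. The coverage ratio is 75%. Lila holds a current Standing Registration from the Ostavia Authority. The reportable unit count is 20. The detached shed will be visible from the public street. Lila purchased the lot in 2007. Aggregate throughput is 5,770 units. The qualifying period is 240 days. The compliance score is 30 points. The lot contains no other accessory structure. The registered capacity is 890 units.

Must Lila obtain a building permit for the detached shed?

Yes — Lila must obtain a building permit.

Exception (a) fails — the structure will be visible from the street.
Exception (b) is satisfied on its face — the structure's footprint is 95 sq ft, under the 115 sq ft limit; the lot has no other accessory structure. But: (g) operates against (b): a current Category 4 Waiver is held. Exception (b) does not apply.
All of (c)'s requirements are met (a current Category 5 Certificate is held; the compliance score is 30 points, meeting the 30 points threshold; the reportable unit count is 20, meeting the 19 threshold). But: (h) operates against (c): aggregate throughput is 5,770 units, below the 6,720 units limit. So (c) is unavailable.
Exception (d) fails — the coverage ratio is 75%, not less than 74%.
All of (e)'s requirements are met (a current Standing Registration is held; the structure's height is 11 ft, under the 12 ft limit). However, paragraphs (i)–(o) must be considered: (i) operates — the qualifying period is 240 days, under the 265 days limit. (j) applies (the registered capacity is 890 units, under the 1,240 units limit), but is set aside by (k): (k) operates against (j): a current Schedule B Waiver is held. (l) operates (the lot is in a historic district), but is set aside by (m): (m) operates against (l): a home-based business operates on the lot. (n) would limit (m) — a current Provisional Waiver is held — but (o) sets (n) aside: (o) is engaged — a current Provisional Certificate is held. Exception (e) does not apply.
No exception is made out. Lila falls within the general rule.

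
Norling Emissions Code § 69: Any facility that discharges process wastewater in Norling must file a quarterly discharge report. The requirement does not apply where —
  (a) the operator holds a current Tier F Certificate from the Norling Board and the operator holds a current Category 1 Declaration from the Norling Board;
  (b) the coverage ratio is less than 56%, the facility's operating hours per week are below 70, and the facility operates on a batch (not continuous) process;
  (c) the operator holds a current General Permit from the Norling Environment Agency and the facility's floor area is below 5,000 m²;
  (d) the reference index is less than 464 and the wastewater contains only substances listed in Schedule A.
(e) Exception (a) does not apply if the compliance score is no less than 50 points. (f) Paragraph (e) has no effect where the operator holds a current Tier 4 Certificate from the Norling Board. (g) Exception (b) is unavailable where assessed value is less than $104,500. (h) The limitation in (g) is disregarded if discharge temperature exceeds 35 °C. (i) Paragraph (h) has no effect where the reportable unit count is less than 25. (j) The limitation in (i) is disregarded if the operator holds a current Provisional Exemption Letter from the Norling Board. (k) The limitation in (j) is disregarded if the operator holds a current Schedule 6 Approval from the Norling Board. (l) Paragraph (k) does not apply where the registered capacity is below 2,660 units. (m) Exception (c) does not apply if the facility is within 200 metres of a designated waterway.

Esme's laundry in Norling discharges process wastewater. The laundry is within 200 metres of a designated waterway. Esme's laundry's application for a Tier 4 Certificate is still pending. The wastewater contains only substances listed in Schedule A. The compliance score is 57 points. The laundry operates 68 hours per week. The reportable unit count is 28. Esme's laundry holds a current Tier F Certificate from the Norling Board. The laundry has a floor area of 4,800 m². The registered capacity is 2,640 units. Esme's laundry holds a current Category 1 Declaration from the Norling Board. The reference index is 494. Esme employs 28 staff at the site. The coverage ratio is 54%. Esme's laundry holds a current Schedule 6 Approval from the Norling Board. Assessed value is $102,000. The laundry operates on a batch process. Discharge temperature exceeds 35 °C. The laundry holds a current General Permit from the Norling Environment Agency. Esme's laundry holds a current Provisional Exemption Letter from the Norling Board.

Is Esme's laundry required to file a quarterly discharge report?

No — exception (b) applies; Esme's laundry is not required to file a quarterly discharge report.

Exception (a)'s conditions are all satisfied: a current Tier F Certificate is held; a current Category 1 Declaration is held. But: (e) operates against (a): the compliance score is 57 points, meeting the 50 points threshold. (f), which would lift (e), is inapplicable — the Tier 4 Certificate is not current. Exception (a) does not apply.
All of (b)'s requirements are met (the coverage ratio is 54%, less than the 56% limit; the facility's operating hours per week are 68, below the 70 limit; the facility operates on a batch process). As to paragraphs (g)–(l): (g) would limit (b) — assessed value is $102,000, less than the $104,500 limit — but (h) sets (g) aside: (h) operates against (g): discharge temperature exceeds 35 °C. (i) is not triggered (the reportable unit count is 28, not less than 25), so (h) stands. So (b) applies.
Exception (c)'s conditions are all satisfied: a current General Permit is held; the facility's floor area is 4,800 m², below the 5,000 m² limit. But: (m) operates against (c): the laundry is within 200 m of a designated waterway. So (c) is unavailable.
Exception (d) requires that the reference index is less than 464; but the reference index is 494, not less than 464, so (d) is unavailable.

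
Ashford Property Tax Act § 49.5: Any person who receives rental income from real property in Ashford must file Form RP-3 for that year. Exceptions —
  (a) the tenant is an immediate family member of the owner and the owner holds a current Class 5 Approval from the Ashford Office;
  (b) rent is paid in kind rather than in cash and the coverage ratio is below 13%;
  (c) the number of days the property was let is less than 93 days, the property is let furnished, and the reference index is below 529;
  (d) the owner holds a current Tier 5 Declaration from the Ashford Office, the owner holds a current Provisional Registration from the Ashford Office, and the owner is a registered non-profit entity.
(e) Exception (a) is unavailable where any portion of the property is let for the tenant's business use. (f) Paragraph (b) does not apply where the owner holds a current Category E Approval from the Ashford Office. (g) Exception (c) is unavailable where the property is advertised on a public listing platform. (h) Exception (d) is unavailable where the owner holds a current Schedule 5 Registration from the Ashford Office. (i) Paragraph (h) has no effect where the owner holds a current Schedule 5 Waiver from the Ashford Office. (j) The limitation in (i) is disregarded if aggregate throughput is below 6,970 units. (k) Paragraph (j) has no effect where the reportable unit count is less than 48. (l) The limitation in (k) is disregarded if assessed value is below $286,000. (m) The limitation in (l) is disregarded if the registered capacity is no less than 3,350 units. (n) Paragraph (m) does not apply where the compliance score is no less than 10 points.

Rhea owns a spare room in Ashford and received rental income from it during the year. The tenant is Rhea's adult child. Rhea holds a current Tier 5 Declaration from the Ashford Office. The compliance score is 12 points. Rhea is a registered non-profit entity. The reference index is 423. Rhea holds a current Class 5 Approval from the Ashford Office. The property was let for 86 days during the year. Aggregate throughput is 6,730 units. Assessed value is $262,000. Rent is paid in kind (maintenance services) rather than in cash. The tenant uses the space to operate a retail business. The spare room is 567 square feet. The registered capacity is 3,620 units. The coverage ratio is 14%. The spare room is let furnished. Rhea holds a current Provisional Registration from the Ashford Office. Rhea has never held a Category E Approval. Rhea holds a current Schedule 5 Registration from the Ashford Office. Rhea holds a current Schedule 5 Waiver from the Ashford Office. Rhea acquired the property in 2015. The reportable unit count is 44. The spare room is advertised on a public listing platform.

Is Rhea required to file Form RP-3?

Exception (a)'s conditions are all satisfied: the tenant is an immediate family member; a current Class 5 Approval is held. But: (e) operates against (a): the space is let for business use. So (a) is unavailable.
Exception (b) requires that the coverage ratio is below 13%; but the coverage ratio is 14%, not below 13%, so (b) is unavailable.
Exception (c) is satisfied on its face — the number of days the property was let is 86 days, less than the 93 days limit; the property is let furnished; the reference index is 423, below the 529 limit. Turning to paragraph (g): (g) operates against (c): the property is publicly advertised. So (c) is unavailable.
All of (d)'s requirements are met (a current Tier 5 Declaration is held; a current Provisional Registration is held; Rhea is a registered non-profit). However, paragraphs (h)–(n) must be considered: (h) operates against (d): a current Schedule 5 Registration is held. (i) would limit (h) — a current Schedule 5 Waiver is held — but (j) sets (i) aside: (j) operates against (i): aggregate throughput is 6,730 units, below the 6,970 units limit. (k) would limit (j) — the reportable unit count is 44, less than the 48 limit — but (l) sets (k) aside: (l) is engaged — assessed value is $262,000, below the $286,000 limit. (m) would limit (l) — the registered capacity is 3,620 units, meeting the 3,350 units threshold — but (n) sets (m) aside: (n) operates against (m): the compliance score is 12 points, meeting the 10 points threshold. (d) is therefore removed.
No exception displaces § 49.5.

Yes — Rhea must file Form RP-3.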